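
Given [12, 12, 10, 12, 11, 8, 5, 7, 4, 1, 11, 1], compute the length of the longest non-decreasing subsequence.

3

Scanning left to right, the best length ending at each element is: 12→1, 12→2, 10→1, 12→3, 11→2, 8→1, 5→1, 7→2, 4→1, 1→1, 11→3, 1→2.
So the longest non-decreasing subsequence has length 3, e.g. 12, 12, 12.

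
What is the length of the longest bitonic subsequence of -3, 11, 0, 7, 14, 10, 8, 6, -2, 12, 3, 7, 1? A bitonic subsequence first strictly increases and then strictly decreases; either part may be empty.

9

One longest bitonic subsequence is -3, 0, 7, 14, 10, 8, 6, 3, 1 (positions 1,3,4,5,6,7,8,11,13): it rises to 14 then falls. Length 9 is optimal.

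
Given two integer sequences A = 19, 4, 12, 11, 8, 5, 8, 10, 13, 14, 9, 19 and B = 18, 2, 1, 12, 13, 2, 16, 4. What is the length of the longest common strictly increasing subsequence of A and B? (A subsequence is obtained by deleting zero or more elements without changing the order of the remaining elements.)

A longest common strictly increasing subsequence is 12, 13 (length 2); it appears in order in both A and B, and no longer such subsequence exists.

2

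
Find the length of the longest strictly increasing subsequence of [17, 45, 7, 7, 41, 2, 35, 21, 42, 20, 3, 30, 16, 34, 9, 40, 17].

Scanning left to right, the best length ending at each element is: 17→1, 45→2, 7→1, 7→1, 41→2, 2→1, 35→2, 21→2, 42→3, 20→2, 3→2, 30→3, 16→3, 34→4, 9→3, 40→5, 17→4.
So the longest increasing subsequence has length 5, e.g. 17, 21, 30, 34, 40.

5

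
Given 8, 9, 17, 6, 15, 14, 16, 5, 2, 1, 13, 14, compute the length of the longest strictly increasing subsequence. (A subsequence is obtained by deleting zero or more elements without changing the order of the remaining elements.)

4

Scanning left to right, the best length ending at each element is: 8→1, 9→2, 17→3, 6→1, 15→3, 14→3, 16→4, 5→1, 2→1, 1→1, 13→3, 14→4.
So the longest increasing subsequence has length 4, e.g. 8, 9, 15, 16.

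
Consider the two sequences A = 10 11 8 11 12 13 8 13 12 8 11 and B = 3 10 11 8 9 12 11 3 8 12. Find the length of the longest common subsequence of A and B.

A longest common subsequence is 10, 11, 8, 11, 8, 12 (length 6); the LCS DP confirms no longer common subsequence exists.

6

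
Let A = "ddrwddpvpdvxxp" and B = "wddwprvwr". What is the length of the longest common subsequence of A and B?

Backtracking the LCS table gives one alignment: d (A1,B2) → d (A2,B3) → w (A4,B4) → p (A7,B5) → v (A8,B7).
So the longest common subsequence has length 5.

5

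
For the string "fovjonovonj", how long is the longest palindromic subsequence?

One longest palindromic subsequence is jnovonj (positions 4,6,7,8,9,10,11); it reads the same forward and backward, and the interval DP gives dp[1][11] = 7.

7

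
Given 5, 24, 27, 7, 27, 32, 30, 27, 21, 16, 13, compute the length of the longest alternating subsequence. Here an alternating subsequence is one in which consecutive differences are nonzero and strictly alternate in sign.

A longest alternating subsequence is 5, 24, 7, 32, 30 (positions 1,2,4,6,7); its 4 consecutive differences strictly alternate in sign, and length 5 is optimal.

5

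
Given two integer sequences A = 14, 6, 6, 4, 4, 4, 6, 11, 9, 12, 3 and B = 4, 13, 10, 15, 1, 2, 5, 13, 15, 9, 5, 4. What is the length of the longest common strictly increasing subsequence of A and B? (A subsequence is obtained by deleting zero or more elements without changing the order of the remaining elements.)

2

A longest common strictly increasing subsequence is 4, 9 (length 2); it appears in order in both A and B, and no longer such subsequence exists.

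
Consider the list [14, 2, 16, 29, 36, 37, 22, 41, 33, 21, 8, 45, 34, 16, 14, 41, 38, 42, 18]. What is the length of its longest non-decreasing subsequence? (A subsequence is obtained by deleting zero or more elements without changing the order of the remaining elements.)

Let dp[i] be the longest non-decreasing subsequence ending at position i. Then dp = [1, 1, 2, 3, 4, 5, 3, 6, 4, 3, 2, 7, 5, 3, 3, 7, 6, 8, 4].
The maximum is 8; one witness is 14, 16, 29, 36, 37, 41, 41, 42 at positions 1,3,4,5,6,8,16,18.

8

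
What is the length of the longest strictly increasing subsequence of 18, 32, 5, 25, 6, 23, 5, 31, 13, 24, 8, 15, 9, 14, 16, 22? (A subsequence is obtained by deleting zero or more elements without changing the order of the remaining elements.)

7

Let dp[i] be the longest increasing subsequence ending at position i. Then dp = [1, 2, 1, 2, 2, 3, 1, 4, 3, 4, 3, 4, 4, 5, 6, 7].
The maximum is 7; one witness is 5, 6, 8, 9, 14, 16, 22 at positions 3,5,11,13,14,15,16.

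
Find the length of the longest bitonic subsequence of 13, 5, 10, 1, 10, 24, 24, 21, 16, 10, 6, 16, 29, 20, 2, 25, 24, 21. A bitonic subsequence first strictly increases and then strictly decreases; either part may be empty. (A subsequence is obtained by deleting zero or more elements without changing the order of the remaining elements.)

Let inc[i] be the LIS ending at i and dec[i] the longest strictly decreasing subsequence starting at i. inc = [1, 1, 2, 1, 2, 3, 3, 3, 3, 2, 2, 3, 4, 4, 2, 5, 5, 5], dec = [4, 2, 3, 1, 3, 6, 6, 5, 4, 3, 2, 2, 4, 2, 1, 3, 2, 1].
max_i inc[i]+dec[i]−1 = 8, with one witness 5, 10, 24, 21, 16, 10, 6, 2.

8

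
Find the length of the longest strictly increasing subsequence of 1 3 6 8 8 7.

Scanning left to right, the best length ending at each element is: 1→1, 3→2, 6→3, 8→4, 8→4, 7→4.
So the longest increasing subsequence has length 4, e.g. 1, 3, 6, 8.

4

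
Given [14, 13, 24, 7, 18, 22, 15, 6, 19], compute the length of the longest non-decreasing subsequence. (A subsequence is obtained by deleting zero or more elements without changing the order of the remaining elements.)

Scanning left to right, the best length ending at each element is: 14→1, 13→1, 24→2, 7→1, 18→2, 22→3, 15→2, 6→1, 19→3.
So the longest non-decreasing subsequence has length 3, e.g. 14, 18, 22.

3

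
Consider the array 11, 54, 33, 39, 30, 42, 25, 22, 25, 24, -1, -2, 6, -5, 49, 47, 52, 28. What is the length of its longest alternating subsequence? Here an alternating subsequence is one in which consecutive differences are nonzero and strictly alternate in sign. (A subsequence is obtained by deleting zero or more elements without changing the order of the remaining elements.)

Track the best alternating length ending on an up-step vs a down-step at each position: up/down = 1/1, 2/1, 2/3, 4/3, 2/5, 6/3, 2/7, 2/7, 8/7, 8/9, 1/9, 1/9, 10/9, 1/11, 12/3, 12/13, 14/3, 12/15.
The maximum over both is 15; one such subsequence is 11, 54, 33, 39, 30, 42, 22, 25, -1, 6, -5, 49, 47, 52, 28.

15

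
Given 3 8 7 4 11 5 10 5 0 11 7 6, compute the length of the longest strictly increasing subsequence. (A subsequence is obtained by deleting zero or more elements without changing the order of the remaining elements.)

5

One longest increasing subsequence is 3, 4, 5, 10, 11 (positions 1,4,6,7,10), of length 5; no longer one exists.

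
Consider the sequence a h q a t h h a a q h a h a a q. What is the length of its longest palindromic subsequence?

One longest palindromic subsequence is qahhaahhaq (positions 3,4,6,7,8,9,11,13,15,16); it reads the same forward and backward, and the interval DP gives dp[1][16] = 10.

10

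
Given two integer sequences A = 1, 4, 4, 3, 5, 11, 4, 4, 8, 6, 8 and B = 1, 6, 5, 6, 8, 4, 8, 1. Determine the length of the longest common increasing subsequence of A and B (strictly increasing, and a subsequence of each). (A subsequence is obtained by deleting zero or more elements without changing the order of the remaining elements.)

For each value that appears in both, track the longest common increasing run ending there.
The best achievable length is 4; one witness is 1, 5, 6, 8 (A-positions 1,5,10,11, B-positions 1,3,4,5).

4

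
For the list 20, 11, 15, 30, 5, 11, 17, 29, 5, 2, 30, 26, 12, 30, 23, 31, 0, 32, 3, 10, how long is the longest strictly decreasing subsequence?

6

One longest decreasing subsequence is 20, 15, 11, 5, 2, 0 (positions 1,3,6,9,10,17), of length 6; no longer one exists.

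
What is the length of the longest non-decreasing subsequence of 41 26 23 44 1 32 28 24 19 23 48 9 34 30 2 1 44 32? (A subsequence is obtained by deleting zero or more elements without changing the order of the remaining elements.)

5

One longest non-decreasing subsequence is 1, 19, 23, 34, 44 (positions 5,9,10,13,17), of length 5; no longer one exists.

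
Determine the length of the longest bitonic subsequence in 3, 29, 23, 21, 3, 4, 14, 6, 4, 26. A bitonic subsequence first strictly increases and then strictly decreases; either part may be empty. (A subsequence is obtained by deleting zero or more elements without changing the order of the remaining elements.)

Let inc[i] be the LIS ending at i and dec[i] the longest strictly decreasing subsequence starting at i. inc = [1, 2, 2, 2, 1, 2, 3, 3, 2, 4], dec = [1, 6, 5, 4, 1, 1, 3, 2, 1, 1].
max_i inc[i]+dec[i]−1 = 7, with one witness 3, 29, 23, 21, 14, 6, 4.

7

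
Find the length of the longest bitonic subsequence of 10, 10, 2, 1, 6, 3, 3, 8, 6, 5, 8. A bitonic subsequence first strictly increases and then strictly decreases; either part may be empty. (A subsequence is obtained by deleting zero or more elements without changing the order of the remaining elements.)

5

One longest bitonic subsequence is 2, 6, 8, 6, 5 (positions 3,5,8,9,10): it rises to 8 then falls. Length 5 is optimal.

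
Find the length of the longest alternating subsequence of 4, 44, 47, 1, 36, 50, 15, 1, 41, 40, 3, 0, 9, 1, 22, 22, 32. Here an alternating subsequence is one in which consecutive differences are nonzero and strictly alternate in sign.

10

Track the best alternating length ending on an up-step vs a down-step at each position: up/down = 1/1, 2/1, 2/1, 1/3, 4/3, 4/1, 4/5, 1/5, 6/5, 6/7, 6/7, 1/7, 8/7, 8/9, 10/7, 10/7, 10/7.
The maximum over both is 10; one such subsequence is 4, 44, 1, 36, 15, 41, 3, 9, 1, 22.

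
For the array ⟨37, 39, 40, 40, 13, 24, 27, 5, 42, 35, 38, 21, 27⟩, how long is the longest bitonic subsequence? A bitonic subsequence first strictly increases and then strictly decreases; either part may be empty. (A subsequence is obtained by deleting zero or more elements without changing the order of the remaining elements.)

Let inc[i] be the LIS ending at i and dec[i] the longest strictly decreasing subsequence starting at i. inc = [1, 2, 3, 3, 1, 2, 3, 1, 4, 4, 5, 2, 3], dec = [3, 3, 3, 3, 2, 2, 2, 1, 3, 2, 2, 1, 1].
max_i inc[i]+dec[i]−1 = 6, with one witness 37, 39, 40, 42, 38, 27.

6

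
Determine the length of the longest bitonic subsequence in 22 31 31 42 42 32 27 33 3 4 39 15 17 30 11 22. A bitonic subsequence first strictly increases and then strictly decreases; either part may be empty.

7

Let inc[i] be the LIS ending at i and dec[i] the longest strictly decreasing subsequence starting at i. inc = [1, 2, 2, 3, 3, 3, 2, 4, 1, 2, 5, 3, 4, 5, 3, 5], dec = [3, 4, 4, 5, 5, 4, 3, 3, 1, 1, 3, 2, 2, 2, 1, 1].
max_i inc[i]+dec[i]−1 = 7, with one witness 22, 31, 42, 32, 27, 17, 11.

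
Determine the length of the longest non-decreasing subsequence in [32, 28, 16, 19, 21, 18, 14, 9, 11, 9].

3

Scanning left to right, the best length ending at each element is: 32→1, 28→1, 16→1, 19→2, 21→3, 18→2, 14→1, 9→1, 11→2, 9→2.
So the longest non-decreasing subsequence has length 3, e.g. 16, 19, 21.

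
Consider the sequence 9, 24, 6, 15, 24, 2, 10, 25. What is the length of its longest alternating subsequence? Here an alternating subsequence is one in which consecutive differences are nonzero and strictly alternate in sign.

6

Track the best alternating length ending on an up-step vs a down-step at each position: up/down = 1/1, 2/1, 1/3, 4/3, 4/1, 1/5, 6/5, 6/1.
The maximum over both is 6; one such subsequence is 9, 24, 6, 15, 2, 10.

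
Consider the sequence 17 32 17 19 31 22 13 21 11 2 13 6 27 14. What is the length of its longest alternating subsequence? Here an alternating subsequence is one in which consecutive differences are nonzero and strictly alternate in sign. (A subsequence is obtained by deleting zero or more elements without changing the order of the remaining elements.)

11

A longest alternating subsequence is 17, 32, 17, 19, 13, 21, 11, 13, 6, 27, 14 (positions 1,2,3,4,7,8,9,11,12,13,14); its 10 consecutive differences strictly alternate in sign, and length 11 is optimal.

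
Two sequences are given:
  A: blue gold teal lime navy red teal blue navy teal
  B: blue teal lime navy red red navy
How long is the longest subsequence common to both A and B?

Backtracking the LCS table gives one alignment: blue (A1,B1) → teal (A3,B2) → lime (A4,B3) → navy (A5,B4) → red (A6,B6) → navy (A9,B7).
So the longest common subsequence has length 6.

6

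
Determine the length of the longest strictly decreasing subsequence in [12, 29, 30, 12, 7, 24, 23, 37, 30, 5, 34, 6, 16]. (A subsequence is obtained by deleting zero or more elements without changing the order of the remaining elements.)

Let dp[i] be the longest decreasing subsequence ending at position i. Then dp = [1, 1, 1, 2, 3, 2, 3, 1, 2, 4, 2, 4, 4].
The maximum is 4; one witness is 29, 12, 7, 5 at positions 2,4,5,10.

4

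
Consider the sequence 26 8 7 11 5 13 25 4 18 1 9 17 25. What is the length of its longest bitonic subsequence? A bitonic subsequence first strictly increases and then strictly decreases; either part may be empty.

Let inc[i] be the LIS ending at i and dec[i] the longest strictly decreasing subsequence starting at i. inc = [1, 1, 1, 2, 1, 3, 4, 1, 4, 1, 2, 4, 5], dec = [6, 5, 4, 4, 3, 3, 3, 2, 2, 1, 1, 1, 1].
max_i inc[i]+dec[i]−1 = 6, with one witness 26, 8, 7, 5, 4, 1.

6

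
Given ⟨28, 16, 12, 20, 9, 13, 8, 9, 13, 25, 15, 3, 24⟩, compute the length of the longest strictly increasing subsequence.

Let dp[i] be the longest increasing subsequence ending at position i. Then dp = [1, 1, 1, 2, 1, 2, 1, 2, 3, 4, 4, 1, 5].
The maximum is 5; one witness is 8, 9, 13, 15, 24 at positions 7,8,9,11,13.

5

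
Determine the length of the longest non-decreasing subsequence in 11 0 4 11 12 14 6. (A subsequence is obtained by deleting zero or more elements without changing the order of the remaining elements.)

One longest non-decreasing subsequence is 0, 4, 11, 12, 14 (positions 2,3,4,5,6), of length 5; no longer one exists.

5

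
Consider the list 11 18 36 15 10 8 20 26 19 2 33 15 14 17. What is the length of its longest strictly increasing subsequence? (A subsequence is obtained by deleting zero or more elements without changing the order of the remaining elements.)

5

Let dp[i] be the longest increasing subsequence ending at position i. Then dp = [1, 2, 3, 2, 1, 1, 3, 4, 3, 1, 5, 2, 2, 3].
The maximum is 5; one witness is 11, 18, 20, 26, 33 at positions 1,2,7,8,11.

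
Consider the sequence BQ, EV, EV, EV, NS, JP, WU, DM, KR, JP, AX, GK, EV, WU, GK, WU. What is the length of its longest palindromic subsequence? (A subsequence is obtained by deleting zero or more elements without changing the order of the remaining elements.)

One longest palindromic subsequence is WU GK WU GK WU (positions 7,12,14,15,16); it reads the same forward and backward, and the interval DP gives dp[1][16] = 5.

5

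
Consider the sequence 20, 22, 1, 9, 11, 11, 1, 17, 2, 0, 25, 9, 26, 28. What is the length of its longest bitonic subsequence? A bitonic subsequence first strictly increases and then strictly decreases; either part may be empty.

One longest bitonic subsequence is 1, 9, 11, 17, 25, 26, 28 (positions 3,4,5,8,11,13,14): it rises to 28 then falls. Length 7 is optimal.

7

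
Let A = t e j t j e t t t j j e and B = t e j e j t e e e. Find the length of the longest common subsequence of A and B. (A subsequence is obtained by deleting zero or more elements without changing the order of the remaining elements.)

Backtracking the LCS table gives one alignment: t (A1,B1) → e (A2,B4) → j (A3,B5) → t (A4,B6) → e (A6,B8) → e (A12,B9).
So the longest common subsequence has length 6.

6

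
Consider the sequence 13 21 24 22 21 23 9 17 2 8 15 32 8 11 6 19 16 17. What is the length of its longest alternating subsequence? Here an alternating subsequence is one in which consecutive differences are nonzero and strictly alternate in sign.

14

Track the best alternating length ending on an up-step vs a down-step at each position: up/down = 1/1, 2/1, 2/1, 2/3, 2/3, 4/3, 1/5, 6/5, 1/7, 8/7, 8/7, 8/1, 8/9, 10/9, 8/11, 12/9, 12/13, 14/13.
The maximum over both is 14; one such subsequence is 13, 24, 22, 23, 9, 17, 2, 15, 8, 11, 6, 19, 16, 17.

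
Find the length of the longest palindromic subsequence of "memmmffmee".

6

Using dp[i][j] = 2 + dp[i+1][j−1] if the ends match, else max(dp[i+1][j], dp[i][j−1]):
dp[1][10] = 6. A witness is emffme at positions 2,5,6,7,8,10.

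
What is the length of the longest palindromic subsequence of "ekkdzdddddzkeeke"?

13

One longest palindromic subsequence is ekkzdddddzkke (positions 1,2,3,5,6,7,8,9,10,11,12,15,16); it reads the same forward and backward, and the interval DP gives dp[1][16] = 13.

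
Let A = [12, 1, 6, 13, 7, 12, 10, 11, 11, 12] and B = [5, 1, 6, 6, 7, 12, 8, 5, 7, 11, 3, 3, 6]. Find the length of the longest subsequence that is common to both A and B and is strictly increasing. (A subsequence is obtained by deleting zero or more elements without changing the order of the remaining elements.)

4

For each value that appears in both, track the longest common increasing run ending there.
The best achievable length is 4; one witness is 1, 6, 7, 12 (A-positions 2,3,5,6, B-positions 2,3,5,6).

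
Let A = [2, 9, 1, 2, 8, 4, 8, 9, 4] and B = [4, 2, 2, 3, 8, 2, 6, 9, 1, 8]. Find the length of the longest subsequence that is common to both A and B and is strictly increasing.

A longest common strictly increasing subsequence is 2, 8, 9 (length 3); it appears in order in both A and B, and no longer such subsequence exists.

3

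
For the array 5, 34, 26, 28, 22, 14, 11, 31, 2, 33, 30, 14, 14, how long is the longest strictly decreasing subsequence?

6

Scanning left to right, the best length ending at each element is: 5→1, 34→1, 26→2, 28→2, 22→3, 14→4, 11→5, 31→2, 2→6, 33→2, 30→3, 14→4, 14→4.
So the longest decreasing subsequence has length 6, e.g. 34, 26, 22, 14, 11, 2.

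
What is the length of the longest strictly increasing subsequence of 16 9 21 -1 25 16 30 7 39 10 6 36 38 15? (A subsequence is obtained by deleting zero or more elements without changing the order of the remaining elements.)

Let dp[i] be the longest increasing subsequence ending at position i. Then dp = [1, 1, 2, 1, 3, 2, 4, 2, 5, 3, 2, 5, 6, 4].
The maximum is 6; one witness is 16, 21, 25, 30, 36, 38 at positions 1,3,5,7,12,13.

6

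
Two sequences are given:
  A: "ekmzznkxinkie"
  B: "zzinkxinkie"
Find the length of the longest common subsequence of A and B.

A longest common subsequence is zznkxinkie (length 10); the LCS DP confirms no longer common subsequence exists.

10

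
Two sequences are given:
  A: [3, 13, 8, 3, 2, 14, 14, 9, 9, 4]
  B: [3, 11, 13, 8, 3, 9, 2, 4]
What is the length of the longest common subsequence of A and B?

A longest common subsequence is 3, 13, 8, 3, 2, 4 (length 6); the LCS DP confirms no longer common subsequence exists.

6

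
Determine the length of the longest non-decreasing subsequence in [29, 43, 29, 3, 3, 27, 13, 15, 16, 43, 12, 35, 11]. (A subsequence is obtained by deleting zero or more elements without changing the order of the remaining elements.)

6

Let dp[i] be the longest non-decreasing subsequence ending at position i. Then dp = [1, 2, 2, 1, 2, 3, 3, 4, 5, 6, 3, 6, 3].
The maximum is 6; one witness is 3, 3, 13, 15, 16, 43 at positions 4,5,7,8,9,10.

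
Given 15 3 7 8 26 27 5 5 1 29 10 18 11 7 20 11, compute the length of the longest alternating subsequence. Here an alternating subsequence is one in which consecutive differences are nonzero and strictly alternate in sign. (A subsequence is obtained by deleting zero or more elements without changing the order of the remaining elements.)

A longest alternating subsequence is 15, 3, 7, 5, 29, 10, 18, 11, 20, 11 (positions 1,2,3,7,10,11,12,13,15,16); its 9 consecutive differences strictly alternate in sign, and length 10 is optimal.

10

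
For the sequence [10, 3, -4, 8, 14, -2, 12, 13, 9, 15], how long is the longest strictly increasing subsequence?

One longest increasing subsequence is 3, 8, 12, 13, 15 (positions 2,4,7,8,10), of length 5; no longer one exists.

5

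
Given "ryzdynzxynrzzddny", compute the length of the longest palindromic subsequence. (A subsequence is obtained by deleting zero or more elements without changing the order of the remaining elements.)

7

Using dp[i][j] = 2 + dp[i+1][j−1] if the ends match, else max(dp[i+1][j], dp[i][j−1]):
dp[1][17] = 7. A witness is ynzzzny at positions 2,6,7,12,13,16,17.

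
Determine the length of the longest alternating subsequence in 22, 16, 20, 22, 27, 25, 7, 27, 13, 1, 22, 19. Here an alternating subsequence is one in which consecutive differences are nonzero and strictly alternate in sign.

Track the best alternating length ending on an up-step vs a down-step at each position: up/down = 1/1, 1/2, 3/2, 3/1, 3/1, 3/4, 1/4, 5/1, 5/6, 1/6, 7/6, 7/8.
The maximum over both is 8; one such subsequence is 22, 16, 27, 25, 27, 13, 22, 19.

8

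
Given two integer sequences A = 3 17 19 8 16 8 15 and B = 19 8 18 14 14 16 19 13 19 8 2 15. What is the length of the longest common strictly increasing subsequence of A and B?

2

A longest common strictly increasing subsequence is 8, 16 (length 2); it appears in order in both A and B, and no longer such subsequence exists.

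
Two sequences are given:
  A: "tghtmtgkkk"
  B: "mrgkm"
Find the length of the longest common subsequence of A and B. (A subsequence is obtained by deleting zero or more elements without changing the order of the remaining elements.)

A longest common subsequence is mgk (length 3); the LCS DP confirms no longer common subsequence exists.

3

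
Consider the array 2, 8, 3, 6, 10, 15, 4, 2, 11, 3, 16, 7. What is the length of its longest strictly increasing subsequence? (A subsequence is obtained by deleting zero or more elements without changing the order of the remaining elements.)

6

One longest increasing subsequence is 2, 3, 6, 10, 15, 16 (positions 1,3,4,5,6,11), of length 6; no longer one exists.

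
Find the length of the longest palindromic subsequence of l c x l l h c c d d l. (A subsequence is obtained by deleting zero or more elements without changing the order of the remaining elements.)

One longest palindromic subsequence is lcllcl (positions 1,2,4,5,8,11); it reads the same forward and backward, and the interval DP gives dp[1][11] = 6.

6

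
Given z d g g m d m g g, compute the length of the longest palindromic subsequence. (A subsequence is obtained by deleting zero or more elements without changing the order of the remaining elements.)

7

Using dp[i][j] = 2 + dp[i+1][j−1] if the ends match, else max(dp[i+1][j], dp[i][j−1]):
dp[1][9] = 7. A witness is ggmdmgg at positions 3,4,5,6,7,8,9.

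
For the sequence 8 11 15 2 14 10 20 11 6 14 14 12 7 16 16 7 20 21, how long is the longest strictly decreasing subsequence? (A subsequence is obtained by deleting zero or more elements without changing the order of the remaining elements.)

Let dp[i] be the longest decreasing subsequence ending at position i. Then dp = [1, 1, 1, 2, 2, 3, 1, 3, 4, 2, 2, 3, 4, 2, 2, 4, 1, 1].
The maximum is 4; one witness is 15, 14, 10, 6 at positions 3,5,6,9.

4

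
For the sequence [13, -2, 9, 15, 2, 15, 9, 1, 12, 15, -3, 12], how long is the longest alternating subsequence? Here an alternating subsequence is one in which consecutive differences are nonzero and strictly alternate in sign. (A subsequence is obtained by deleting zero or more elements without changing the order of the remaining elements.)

9

Track the best alternating length ending on an up-step vs a down-step at each position: up/down = 1/1, 1/2, 3/2, 3/1, 3/4, 5/1, 5/6, 3/6, 7/6, 7/1, 1/8, 9/8.
The maximum over both is 9; one such subsequence is 13, -2, 9, 2, 15, 9, 12, -3, 12.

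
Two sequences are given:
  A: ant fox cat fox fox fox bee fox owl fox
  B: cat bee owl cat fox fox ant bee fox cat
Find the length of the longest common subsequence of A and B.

5

A longest common subsequence is cat, fox, fox, bee, fox (length 5); the LCS DP confirms no longer common subsequence exists.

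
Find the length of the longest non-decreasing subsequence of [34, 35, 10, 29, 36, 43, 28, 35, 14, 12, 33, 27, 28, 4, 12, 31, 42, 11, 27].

6

Let dp[i] be the longest non-decreasing subsequence ending at position i. Then dp = [1, 2, 1, 2, 3, 4, 2, 3, 2, 2, 3, 3, 4, 1, 3, 5, 6, 2, 4].
The maximum is 6; one witness is 10, 14, 27, 28, 31, 42 at positions 3,9,12,13,16,17.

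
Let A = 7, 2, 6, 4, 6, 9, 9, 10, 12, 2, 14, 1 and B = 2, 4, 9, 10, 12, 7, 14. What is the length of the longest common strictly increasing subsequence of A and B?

6

A longest common strictly increasing subsequence is 2, 4, 9, 10, 12, 14 (length 6); it appears in order in both A and B, and no longer such subsequence exists.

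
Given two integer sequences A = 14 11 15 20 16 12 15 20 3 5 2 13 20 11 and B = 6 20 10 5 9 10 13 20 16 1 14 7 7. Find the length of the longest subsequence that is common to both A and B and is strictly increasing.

3

A longest common strictly increasing subsequence is 5, 13, 20 (length 3); it appears in order in both A and B, and no longer such subsequence exists.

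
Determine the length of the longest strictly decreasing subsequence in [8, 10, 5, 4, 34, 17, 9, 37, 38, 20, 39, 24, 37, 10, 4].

4

Let dp[i] be the longest decreasing subsequence ending at position i. Then dp = [1, 1, 2, 3, 1, 2, 3, 1, 1, 2, 1, 2, 2, 3, 4].
The maximum is 4; one witness is 34, 17, 9, 4 at positions 5,6,7,15.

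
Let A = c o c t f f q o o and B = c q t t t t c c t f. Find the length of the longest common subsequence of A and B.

A longest common subsequence is cctf (length 4); the LCS DP confirms no longer common subsequence exists.

4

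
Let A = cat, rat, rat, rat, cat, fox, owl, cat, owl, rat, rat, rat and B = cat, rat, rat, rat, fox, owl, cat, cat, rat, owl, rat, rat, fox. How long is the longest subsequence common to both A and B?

A longest common subsequence is cat, rat, rat, rat, fox, owl, cat, owl, rat, rat (length 10); the LCS DP confirms no longer common subsequence exists.

10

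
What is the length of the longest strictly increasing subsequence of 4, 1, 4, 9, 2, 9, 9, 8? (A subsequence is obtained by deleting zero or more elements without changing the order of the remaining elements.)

3

Scanning left to right, the best length ending at each element is: 4→1, 1→1, 4→2, 9→3, 2→2, 9→3, 9→3, 8→3.
So the longest increasing subsequence has length 3, e.g. 1, 4, 9.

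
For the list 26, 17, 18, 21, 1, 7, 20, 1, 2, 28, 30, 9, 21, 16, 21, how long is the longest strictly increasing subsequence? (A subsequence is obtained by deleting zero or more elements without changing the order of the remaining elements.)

5

Let dp[i] be the longest increasing subsequence ending at position i. Then dp = [1, 1, 2, 3, 1, 2, 3, 1, 2, 4, 5, 3, 4, 4, 5].
The maximum is 5; one witness is 17, 18, 21, 28, 30 at positions 2,3,4,10,11.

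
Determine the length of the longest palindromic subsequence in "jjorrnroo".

5

One longest palindromic subsequence is ornro (positions 3,5,6,7,9); it reads the same forward and backward, and the interval DP gives dp[1][9] = 5.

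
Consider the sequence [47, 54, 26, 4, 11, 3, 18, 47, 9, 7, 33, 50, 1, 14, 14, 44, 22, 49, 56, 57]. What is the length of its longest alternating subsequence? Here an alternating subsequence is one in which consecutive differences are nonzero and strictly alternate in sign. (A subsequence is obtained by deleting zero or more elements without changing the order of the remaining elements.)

12

Track the best alternating length ending on an up-step vs a down-step at each position: up/down = 1/1, 2/1, 1/3, 1/3, 4/3, 1/5, 6/3, 6/3, 6/7, 6/7, 8/7, 8/3, 1/9, 10/9, 10/9, 10/9, 10/11, 12/9, 12/1, 12/1.
The maximum over both is 12; one such subsequence is 47, 54, 4, 11, 3, 18, 9, 33, 1, 44, 22, 49.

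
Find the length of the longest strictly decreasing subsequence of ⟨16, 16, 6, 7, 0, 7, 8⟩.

Let dp[i] be the longest decreasing subsequence ending at position i. Then dp = [1, 1, 2, 2, 3, 2, 2].
The maximum is 3; one witness is 16, 6, 0 at positions 1,3,5.

3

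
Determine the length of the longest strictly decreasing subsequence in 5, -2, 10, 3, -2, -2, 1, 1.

Let dp[i] be the longest decreasing subsequence ending at position i. Then dp = [1, 2, 1, 2, 3, 3, 3, 3].
The maximum is 3; one witness is 5, 3, -2 at positions 1,4,5.

3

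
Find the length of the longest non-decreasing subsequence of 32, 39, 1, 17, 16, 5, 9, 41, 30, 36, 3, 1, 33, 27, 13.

Let dp[i] be the longest non-decreasing subsequence ending at position i. Then dp = [1, 2, 1, 2, 2, 2, 3, 4, 4, 5, 2, 2, 5, 4, 4].
The maximum is 5; one witness is 1, 5, 9, 30, 36 at positions 3,6,7,9,10.

5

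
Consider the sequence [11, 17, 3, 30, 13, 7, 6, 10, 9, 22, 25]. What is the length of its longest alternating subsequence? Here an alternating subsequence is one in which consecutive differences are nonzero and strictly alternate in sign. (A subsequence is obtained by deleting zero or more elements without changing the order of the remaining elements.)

Track the best alternating length ending on an up-step vs a down-step at each position: up/down = 1/1, 2/1, 1/3, 4/1, 4/5, 4/5, 4/5, 6/5, 6/7, 8/5, 8/5.
The maximum over both is 8; one such subsequence is 11, 17, 3, 30, 7, 10, 9, 22.

8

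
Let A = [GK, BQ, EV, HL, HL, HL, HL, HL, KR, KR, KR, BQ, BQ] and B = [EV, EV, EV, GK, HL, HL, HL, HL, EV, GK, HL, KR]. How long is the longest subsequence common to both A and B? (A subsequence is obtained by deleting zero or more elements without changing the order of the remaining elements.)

A longest common subsequence is GK, HL, HL, HL, HL, HL, KR (length 7); the LCS DP confirms no longer common subsequence exists.

7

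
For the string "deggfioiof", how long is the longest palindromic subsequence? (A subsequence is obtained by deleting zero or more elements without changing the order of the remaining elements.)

One longest palindromic subsequence is foiof (positions 5,7,8,9,10); it reads the same forward and backward, and the interval DP gives dp[1][10] = 5.

5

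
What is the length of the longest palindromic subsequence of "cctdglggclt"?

6

One longest palindromic subsequence is tlgglt (positions 3,6,7,8,10,11); it reads the same forward and backward, and the interval DP gives dp[1][11] = 6.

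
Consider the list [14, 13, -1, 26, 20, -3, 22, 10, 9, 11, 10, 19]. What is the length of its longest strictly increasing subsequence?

4

Scanning left to right, the best length ending at each element is: 14→1, 13→1, -1→1, 26→2, 20→2, -3→1, 22→3, 10→2, 9→2, 11→3, 10→3, 19→4.
So the longest increasing subsequence has length 4, e.g. -1, 10, 11, 19.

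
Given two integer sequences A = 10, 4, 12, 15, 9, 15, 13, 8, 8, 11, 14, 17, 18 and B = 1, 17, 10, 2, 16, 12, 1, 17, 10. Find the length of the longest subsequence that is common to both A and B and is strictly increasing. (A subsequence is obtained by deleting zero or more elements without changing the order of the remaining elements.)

A longest common strictly increasing subsequence is 10, 12, 17 (length 3); it appears in order in both A and B, and no longer such subsequence exists.

3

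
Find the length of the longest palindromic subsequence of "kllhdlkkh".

One longest palindromic subsequence is kldlk (positions 1,3,5,6,8); it reads the same forward and backward, and the interval DP gives dp[1][9] = 5.

5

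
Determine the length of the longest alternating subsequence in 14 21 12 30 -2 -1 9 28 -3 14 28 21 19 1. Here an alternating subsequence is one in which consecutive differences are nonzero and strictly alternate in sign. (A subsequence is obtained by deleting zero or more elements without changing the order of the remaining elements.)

9

Track the best alternating length ending on an up-step vs a down-step at each position: up/down = 1/1, 2/1, 1/3, 4/1, 1/5, 6/5, 6/5, 6/5, 1/7, 8/7, 8/5, 8/9, 8/9, 8/9.
The maximum over both is 9; one such subsequence is 14, 21, 12, 30, -2, -1, -3, 28, 21.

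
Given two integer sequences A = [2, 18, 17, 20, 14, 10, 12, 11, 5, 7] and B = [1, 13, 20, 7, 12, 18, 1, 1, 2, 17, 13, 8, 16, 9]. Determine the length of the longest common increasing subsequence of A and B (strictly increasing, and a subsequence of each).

For each value that appears in both, track the longest common increasing run ending there.
The best achievable length is 2; one witness is 2, 17 (A-positions 1,3, B-positions 9,10).

2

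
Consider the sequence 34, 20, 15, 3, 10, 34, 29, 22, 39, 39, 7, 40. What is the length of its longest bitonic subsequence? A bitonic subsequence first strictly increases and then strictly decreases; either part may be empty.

Let inc[i] be the LIS ending at i and dec[i] the longest strictly decreasing subsequence starting at i. inc = [1, 1, 1, 1, 2, 3, 3, 3, 4, 4, 2, 5], dec = [5, 4, 3, 1, 2, 4, 3, 2, 2, 2, 1, 1].
max_i inc[i]+dec[i]−1 = 6, with one witness 3, 10, 34, 29, 22, 7.

6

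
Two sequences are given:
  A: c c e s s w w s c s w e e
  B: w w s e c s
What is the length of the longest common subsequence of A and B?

Backtracking the LCS table gives one alignment: w (A6,B1) → w (A7,B2) → s (A8,B3) → c (A9,B5) → s (A10,B6).
So the longest common subsequence has length 5.

5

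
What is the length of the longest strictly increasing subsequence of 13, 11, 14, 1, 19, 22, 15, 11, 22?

One longest increasing subsequence is 13, 14, 19, 22 (positions 1,3,5,6), of length 4; no longer one exists.

4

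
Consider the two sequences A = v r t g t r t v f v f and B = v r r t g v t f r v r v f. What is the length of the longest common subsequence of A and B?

9

A longest common subsequence is vrtgtrvvf (length 9); the LCS DP confirms no longer common subsequence exists.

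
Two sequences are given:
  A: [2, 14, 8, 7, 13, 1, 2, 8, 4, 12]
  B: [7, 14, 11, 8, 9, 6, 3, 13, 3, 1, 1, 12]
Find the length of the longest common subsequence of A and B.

Backtracking the LCS table gives one alignment: 14 (A2,B2) → 8 (A3,B4) → 13 (A5,B8) → 1 (A6,B11) → 12 (A10,B12).
So the longest common subsequence has length 5.

5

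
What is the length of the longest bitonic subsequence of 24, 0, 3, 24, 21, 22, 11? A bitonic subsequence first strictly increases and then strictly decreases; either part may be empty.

Let inc[i] be the LIS ending at i and dec[i] the longest strictly decreasing subsequence starting at i. inc = [1, 1, 2, 3, 3, 4, 3], dec = [3, 1, 1, 3, 2, 2, 1].
max_i inc[i]+dec[i]−1 = 5, with one witness 0, 3, 24, 22, 11.

5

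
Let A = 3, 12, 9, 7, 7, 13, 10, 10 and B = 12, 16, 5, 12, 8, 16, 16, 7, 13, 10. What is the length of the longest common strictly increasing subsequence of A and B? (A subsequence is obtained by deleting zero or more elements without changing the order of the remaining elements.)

For each value that appears in both, track the longest common increasing run ending there.
The best achievable length is 2; one witness is 12, 13 (A-positions 2,6, B-positions 1,9).

2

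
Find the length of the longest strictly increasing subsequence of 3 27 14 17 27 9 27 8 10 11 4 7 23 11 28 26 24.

6

Scanning left to right, the best length ending at each element is: 3→1, 27→2, 14→2, 17→3, 27→4, 9→2, 27→4, 8→2, 10→3, 11→4, 4→2, 7→3, 23→5, 11→4, 28→6, 26→6, 24→6.
So the longest increasing subsequence has length 6, e.g. 3, 9, 10, 11, 23, 28.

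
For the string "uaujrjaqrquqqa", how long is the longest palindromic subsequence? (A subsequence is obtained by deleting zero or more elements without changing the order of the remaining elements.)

7

Using dp[i][j] = 2 + dp[i+1][j−1] if the ends match, else max(dp[i+1][j], dp[i][j−1]):
dp[1][14] = 7. A witness is aqquqqa at positions 2,8,10,11,12,13,14.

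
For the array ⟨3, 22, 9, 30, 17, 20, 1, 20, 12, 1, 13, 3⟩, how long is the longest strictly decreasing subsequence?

Scanning left to right, the best length ending at each element is: 3→1, 22→1, 9→2, 30→1, 17→2, 20→2, 1→3, 20→2, 12→3, 1→4, 13→3, 3→4.
So the longest decreasing subsequence has length 4, e.g. 22, 17, 12, 1.

4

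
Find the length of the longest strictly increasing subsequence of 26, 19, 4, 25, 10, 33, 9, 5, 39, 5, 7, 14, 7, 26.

5

Let dp[i] be the longest increasing subsequence ending at position i. Then dp = [1, 1, 1, 2, 2, 3, 2, 2, 4, 2, 3, 4, 3, 5].
The maximum is 5; one witness is 4, 5, 7, 14, 26 at positions 3,8,11,12,14.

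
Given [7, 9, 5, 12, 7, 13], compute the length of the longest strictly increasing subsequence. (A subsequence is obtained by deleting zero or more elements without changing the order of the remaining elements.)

4

One longest increasing subsequence is 7, 9, 12, 13 (positions 1,2,4,6), of length 4; no longer one exists.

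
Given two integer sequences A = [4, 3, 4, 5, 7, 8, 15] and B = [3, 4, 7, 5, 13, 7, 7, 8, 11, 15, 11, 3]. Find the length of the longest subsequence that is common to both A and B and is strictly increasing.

6

For each value that appears in both, track the longest common increasing run ending there.
The best achievable length is 6; one witness is 3, 4, 5, 7, 8, 15 (A-positions 2,3,4,5,6,7, B-positions 1,2,4,6,8,10).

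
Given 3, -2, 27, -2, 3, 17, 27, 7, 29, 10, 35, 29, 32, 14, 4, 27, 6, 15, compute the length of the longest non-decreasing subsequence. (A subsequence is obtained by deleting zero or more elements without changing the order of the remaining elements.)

8

Let dp[i] be the longest non-decreasing subsequence ending at position i. Then dp = [1, 1, 2, 2, 3, 4, 5, 4, 6, 5, 7, 7, 8, 6, 4, 7, 5, 7].
The maximum is 8; one witness is -2, -2, 3, 17, 27, 29, 29, 32 at positions 2,4,5,6,7,9,12,13.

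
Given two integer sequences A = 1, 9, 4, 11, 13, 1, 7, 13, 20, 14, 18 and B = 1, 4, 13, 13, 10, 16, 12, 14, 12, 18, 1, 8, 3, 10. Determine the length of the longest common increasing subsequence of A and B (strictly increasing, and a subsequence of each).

5

For each value that appears in both, track the longest common increasing run ending there.
The best achievable length is 5; one witness is 1, 4, 13, 14, 18 (A-positions 1,3,5,10,11, B-positions 1,2,3,8,10).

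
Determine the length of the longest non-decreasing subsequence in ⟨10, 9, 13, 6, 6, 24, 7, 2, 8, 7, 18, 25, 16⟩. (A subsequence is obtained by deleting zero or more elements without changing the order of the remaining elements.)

6

One longest non-decreasing subsequence is 6, 6, 7, 8, 18, 25 (positions 4,5,7,9,11,12), of length 6; no longer one exists.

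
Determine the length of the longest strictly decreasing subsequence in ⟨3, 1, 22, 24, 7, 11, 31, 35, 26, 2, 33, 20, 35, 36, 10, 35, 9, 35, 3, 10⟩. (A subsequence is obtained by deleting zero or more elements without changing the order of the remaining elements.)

Scanning left to right, the best length ending at each element is: 3→1, 1→2, 22→1, 24→1, 7→2, 11→2, 31→1, 35→1, 26→2, 2→3, 33→2, 20→3, 35→1, 36→1, 10→4, 35→2, 9→5, 35→2, 3→6, 10→4.
So the longest decreasing subsequence has length 6, e.g. 31, 26, 20, 10, 9, 3.

6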